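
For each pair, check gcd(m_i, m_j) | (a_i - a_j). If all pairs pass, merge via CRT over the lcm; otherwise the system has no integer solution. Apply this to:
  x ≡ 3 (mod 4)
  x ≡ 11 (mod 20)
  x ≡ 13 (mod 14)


Moduli 4, 20, 14 are not pairwise coprime, so CRT works modulo lcm(m_i) when all pairwise compatibility conditions hold.
Pairwise compatibility: gcd(m_i, m_j) must divide a_i - a_j for every pair.
Merge one congruence at a time:
  Start: x ≡ 3 (mod 4).
  Combine with x ≡ 11 (mod 20): gcd(4, 20) = 4; 11 - 3 = 8, which IS divisible by 4, so compatible.
    Write x = 3 + 4·t and substitute into x ≡ 11 (mod 20): 4·t ≡ 11 − 3 = 8 (mod 20).
    Divide the congruence (and modulus) by g = 4: 1·t ≡ 2 (mod 5).
    So t ≡ 2 (mod 5).
    Then x = 3 + 4·2 = 11, valid modulo lcm(4, 20) = 20: x ≡ 11 (mod 20).
  Combine with x ≡ 13 (mod 14): gcd(20, 14) = 2; 13 - 11 = 2, which IS divisible by 2, so compatible.
    Write x = 11 + 20·t and substitute into x ≡ 13 (mod 14): 20·t ≡ 13 − 11 = 2 (mod 14).
    Divide the congruence (and modulus) by g = 2: 10·t ≡ 1 (mod 7).
    Reduce coefficients mod 7: 3·t ≡ 1 (mod 7).
    The inverse of 3 mod 7 is 5 (since 3·5 = 15 = 2·7 + 1), so t ≡ 5·1 = 5 ≡ 5 (mod 7).
    Then x = 11 + 20·5 = 111, valid modulo lcm(20, 14) = 140: x ≡ 111 (mod 140).
Verify: 111 mod 4 = 3, 111 mod 20 = 11, 111 mod 14 = 13.

x ≡ 111 (mod 140).


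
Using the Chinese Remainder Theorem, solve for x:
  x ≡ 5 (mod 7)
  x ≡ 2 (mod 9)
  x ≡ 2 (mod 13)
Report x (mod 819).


Moduli 7, 9, 13 are pairwise coprime; by CRT there is a unique solution modulo M = 7 · 9 · 13 = 819.
Solve pairwise, accumulating the modulus:
  Start with x ≡ 5 (mod 7).
  Combine with x ≡ 2 (mod 9): since gcd(7, 9) = 1, we get a unique residue mod 63.
    Write x = 5 + 7·t and substitute into x ≡ 2 (mod 9): 7·t ≡ 2 − 5 = -3 (mod 9).
    Reduce coefficients mod 9: 7·t ≡ 6 (mod 9).
    The inverse of 7 mod 9 is 4 (since 7·4 = 28 = 3·9 + 1), so t ≡ 4·6 = 24 ≡ 6 (mod 9).
    Then x = 5 + 7·6 = 47, valid modulo lcm(7, 9) = 63: x ≡ 47 (mod 63).
  Combine with x ≡ 2 (mod 13): since gcd(63, 13) = 1, we get a unique residue mod 819.
    Write x = 47 + 63·t and substitute into x ≡ 2 (mod 13): 63·t ≡ 2 − 47 = -45 (mod 13).
    Reduce coefficients mod 13: 11·t ≡ 7 (mod 13).
    The inverse of 11 mod 13 is 6 (since 11·6 = 66 = 5·13 + 1), so t ≡ 6·7 = 42 ≡ 3 (mod 13).
    Then x = 47 + 63·3 = 236, valid modulo lcm(63, 13) = 819: x ≡ 236 (mod 819).
Verify: 236 mod 7 = 5 ✓, 236 mod 9 = 2 ✓, 236 mod 13 = 2 ✓.

x ≡ 236 (mod 819).


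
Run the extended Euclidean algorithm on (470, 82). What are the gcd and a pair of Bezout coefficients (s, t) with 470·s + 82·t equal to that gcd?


Euclidean algorithm on (470, 82) — divide until remainder is 0:
  470 = 5 · 82 + 60
  82 = 1 · 60 + 22
  60 = 2 · 22 + 16
  22 = 1 · 16 + 6
  16 = 2 · 6 + 4
  6 = 1 · 4 + 2
  4 = 2 · 2 + 0
gcd(470, 82) = 2.
Track Bezout coefficients alongside the remainders: start with r₀ = 470 = a·1 + b·0 (s = 1, t = 0) and r₁ = 82 = a·0 + b·1 (s = 0, t = 1); each new remainder r_{k+1} = r_{k-1} − q_k·r_k inherits s_{k+1} = s_{k-1} − q_k·s_k, t_{k+1} = t_{k-1} − q_k·t_k, so r_k = a·s_k + b·t_k at every step:
  q = 5: r = 60, s = 1 − 5·0 = 1, t = 0 − 5·1 = -5  (check: 470·1 + 82·(-5) = 60)
  q = 1: r = 22, s = 0 − 1·1 = -1, t = 1 − 1·(-5) = 6  (check: 470·(-1) + 82·6 = 22)
  q = 2: r = 16, s = 1 − 2·(-1) = 3, t = -5 − 2·6 = -17  (check: 470·3 + 82·(-17) = 16)
  q = 1: r = 6, s = -1 − 1·3 = -4, t = 6 − 1·(-17) = 23  (check: 470·(-4) + 82·23 = 6)
  q = 2: r = 4, s = 3 − 2·(-4) = 11, t = -17 − 2·23 = -63  (check: 470·11 + 82·(-63) = 4)
  q = 1: r = 2, s = -4 − 1·11 = -15, t = 23 − 1·(-63) = 86  (check: 470·(-15) + 82·86 = 2)
The row with r = 2 (the gcd) gives the Bezout coefficients s = -15, t = 86.
Result: 470 · (-15) + 82 · (86) = 2.

gcd(470, 82) = 2; s = -15, t = 86 (check: 470·(-15) + 82·86 = 2).


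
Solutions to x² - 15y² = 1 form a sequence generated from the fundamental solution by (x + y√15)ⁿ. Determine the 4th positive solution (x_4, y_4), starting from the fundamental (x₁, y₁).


Step 1: Find the fundamental solution (x₁, y₁) of x² - 15y² = 1.
  Expand √15 as a continued fraction. a₀ = ⌊√15⌋ = 3; iterate m_{k+1} = d_k·a_k − m_k, d_{k+1} = (15 − m_{k+1}²)/d_k, a_{k+1} = ⌊(a₀ + m_{k+1})/d_{k+1}⌋ (starting m₀ = 0, d₀ = 1), with convergents p_k = a_k·p_{k-1} + p_{k-2}, q_k = a_k·q_{k-1} + q_{k-2} (p₋₁ = 1, q₋₁ = 0):
  k = 0: a₀ = 3; p₀/q₀ = 3/1; p₀² − 15·q₀² = 9 − 15 = -6.
  k = 1: m = 3, d = 6, a = ⌊(3 + 3)/6⌋ = 1; p/q = (1·3 + 1)/(1·1 + 0) = 4/1; p² − 15·q² = 16 − 15 = 1.
  The first convergent with p² − 15·q² = 1 gives the fundamental solution (x₁, y₁) = (4, 1).
Step 2: Apply the recurrence (x_{n+1}, y_{n+1}) = (x₁x_n + 15y₁y_n, x₁y_n + y₁x_n) repeatedly.
  From (x_1, y_1) = (4, 1): x_2 = 4·4 + 15·1·1 = 31; y_2 = 4·1 + 1·4 = 8.
  From (x_2, y_2) = (31, 8): x_3 = 4·31 + 15·1·8 = 244; y_3 = 4·8 + 1·31 = 63.
  From (x_3, y_3) = (244, 63): x_4 = 4·244 + 15·1·63 = 1921; y_4 = 4·63 + 1·244 = 496.
Step 3: Verify x_4² - 15·y_4² = 3690241 - 3690240 = 1 (should be 1). ✓

(x_1, y_1) = (4, 1); (x_4, y_4) = (1921, 496).


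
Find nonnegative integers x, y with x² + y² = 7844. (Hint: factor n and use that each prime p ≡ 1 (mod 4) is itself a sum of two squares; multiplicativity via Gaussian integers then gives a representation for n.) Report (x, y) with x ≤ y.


Step 1: Factor n = 7844 = 2^2 · 37 · 53.
Step 2: Check the mod-4 condition on each prime factor: 2 = 2 (special); 37 ≡ 1 (mod 4), exponent 1; 53 ≡ 1 (mod 4), exponent 1.
All primes ≡ 3 (mod 4) appear to even exponent (or don't appear), so by the two-squares theorem n IS expressible as a sum of two squares.
Step 3: Build a representation. Group n = k² · m with k = 2 and m = 37 · 53 = 1961 (a product of primes ≡ 1 (mod 4)); a representation of m scales to one of n via (k·x)² + (k·y)² = k²(x² + y²). Each prime p ≡ 1 (mod 4) is itself a sum of two squares; find a² by testing p − a² for a perfect square:
  37: 37 − 1² = 36 = 6² ⇒ 37 = 1² + 6².
  53: 53 − 1² = 52, 53 − 2² = 49 = 7² ⇒ 53 = 2² + 7².
  Combine using the Brahmagupta–Fibonacci identity (a² + b²)(c² + d²) = (ac − bd)² + (ad + bc)² = (ac + bd)² + (ad − bc)²:
  37 · 53 = 1961: from (1² + 6²)(2² + 7²), take (1·2 − 6·7, 1·7 + 6·2) = (2 − 42, 7 + 12) = (-40, 19); dropping signs (only squares matter) gives (40, 19); check 40² + 19² = 1600 + 361 = 1961 ✓.
  Scale by k = 2: (2·40, 2·19) = (80, 38).
Step 4: Order so x ≤ y and verify: 38² + 80² = 1444 + 6400 = 7844 = n. ✓

n = 7844 = 38² + 80² (one valid representation with x ≤ y).


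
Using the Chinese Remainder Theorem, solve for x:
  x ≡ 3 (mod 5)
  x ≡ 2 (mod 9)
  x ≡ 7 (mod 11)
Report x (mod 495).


Moduli 5, 9, 11 are pairwise coprime; by CRT there is a unique solution modulo M = 5 · 9 · 11 = 495.
Solve pairwise, accumulating the modulus:
  Start with x ≡ 3 (mod 5).
  Combine with x ≡ 2 (mod 9): since gcd(5, 9) = 1, we get a unique residue mod 45.
    Write x = 3 + 5·t and substitute into x ≡ 2 (mod 9): 5·t ≡ 2 − 3 = -1 (mod 9).
    Reduce coefficients mod 9: 5·t ≡ 8 (mod 9).
    The inverse of 5 mod 9 is 2 (since 5·2 = 10 = 1·9 + 1), so t ≡ 2·8 = 16 ≡ 7 (mod 9).
    Then x = 3 + 5·7 = 38, valid modulo lcm(5, 9) = 45: x ≡ 38 (mod 45).
  Combine with x ≡ 7 (mod 11): since gcd(45, 11) = 1, we get a unique residue mod 495.
    Write x = 38 + 45·t and substitute into x ≡ 7 (mod 11): 45·t ≡ 7 − 38 = -31 (mod 11).
    Reduce coefficients mod 11: 1·t ≡ 2 (mod 11).
    So t ≡ 2 (mod 11).
    Then x = 38 + 45·2 = 128, valid modulo lcm(45, 11) = 495: x ≡ 128 (mod 495).
Verify: 128 mod 5 = 3 ✓, 128 mod 9 = 2 ✓, 128 mod 11 = 7 ✓.

x ≡ 128 (mod 495).


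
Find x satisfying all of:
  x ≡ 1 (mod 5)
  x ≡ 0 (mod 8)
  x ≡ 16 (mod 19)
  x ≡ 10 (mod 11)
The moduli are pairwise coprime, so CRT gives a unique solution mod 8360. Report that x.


Product of moduli M = 5 · 8 · 19 · 11 = 8360.
Merge one congruence at a time:
  Start: x ≡ 1 (mod 5).
  Combine with x ≡ 0 (mod 8); new modulus lcm = 40.
    Write x = 1 + 5·t and substitute into x ≡ 0 (mod 8): 5·t ≡ 0 − 1 = -1 (mod 8).
    Reduce coefficients mod 8: 5·t ≡ 7 (mod 8).
    The inverse of 5 mod 8 is 5 (since 5·5 = 25 = 3·8 + 1), so t ≡ 5·7 = 35 ≡ 3 (mod 8).
    Then x = 1 + 5·3 = 16, valid modulo lcm(5, 8) = 40: x ≡ 16 (mod 40).
  Combine with x ≡ 16 (mod 19); new modulus lcm = 760.
    Write x = 16 + 40·t and substitute into x ≡ 16 (mod 19): 40·t ≡ 16 − 16 = 0 (mod 19).
    Reduce coefficients mod 19: 2·t ≡ 0 (mod 19).
    The inverse of 2 mod 19 is 10 (since 2·10 = 20 = 1·19 + 1), so t ≡ 10·0 = 0 ≡ 0 (mod 19).
    Then x = 16 + 40·0 = 16, valid modulo lcm(40, 19) = 760: x ≡ 16 (mod 760).
  Combine with x ≡ 10 (mod 11); new modulus lcm = 8360.
    Write x = 16 + 760·t and substitute into x ≡ 10 (mod 11): 760·t ≡ 10 − 16 = -6 (mod 11).
    Reduce coefficients mod 11: 1·t ≡ 5 (mod 11).
    So t ≡ 5 (mod 11).
    Then x = 16 + 760·5 = 3816, valid modulo lcm(760, 11) = 8360: x ≡ 3816 (mod 8360).
Verify against each original: 3816 mod 5 = 1, 3816 mod 8 = 0, 3816 mod 19 = 16, 3816 mod 11 = 10.

x ≡ 3816 (mod 8360).


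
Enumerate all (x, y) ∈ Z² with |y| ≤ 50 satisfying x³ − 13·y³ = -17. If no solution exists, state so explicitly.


The equation is x³ - 13y³ = -17. For fixed y, x³ = 13·y³ − 17, so a solution requires the RHS to be a perfect cube.
Strategy: iterate y from -50 to 50, compute RHS = 13·y³ − 17, and check whether it is a (positive or negative) perfect cube.
Check small values of y:
  y = 0: RHS = -17 is not a perfect cube.
  y = 1: RHS = -4 is not a perfect cube.
  y = -1: RHS = -30 is not a perfect cube.
  y = 2: RHS = 87 is not a perfect cube.
  y = -2: RHS = -121 is not a perfect cube.
  y = 3: RHS = 334 is not a perfect cube.
  y = -3: RHS = -368 is not a perfect cube.
Continuing the search up to |y| = 50 finds no solutions either.
No (x, y) in the scanned range satisfies the equation.

No integer solutions with |y| ≤ 50.


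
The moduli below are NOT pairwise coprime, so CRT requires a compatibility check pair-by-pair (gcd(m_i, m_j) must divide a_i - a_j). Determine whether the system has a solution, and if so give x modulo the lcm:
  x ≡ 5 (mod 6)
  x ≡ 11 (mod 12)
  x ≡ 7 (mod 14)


Moduli 6, 12, 14 are not pairwise coprime, so CRT works modulo lcm(m_i) when all pairwise compatibility conditions hold.
Pairwise compatibility: gcd(m_i, m_j) must divide a_i - a_j for every pair.
Merge one congruence at a time:
  Start: x ≡ 5 (mod 6).
  Combine with x ≡ 11 (mod 12): gcd(6, 12) = 6; 11 - 5 = 6, which IS divisible by 6, so compatible.
    Write x = 5 + 6·t and substitute into x ≡ 11 (mod 12): 6·t ≡ 11 − 5 = 6 (mod 12).
    Divide the congruence (and modulus) by g = 6: 1·t ≡ 1 (mod 2).
    So t ≡ 1 (mod 2).
    Then x = 5 + 6·1 = 11, valid modulo lcm(6, 12) = 12: x ≡ 11 (mod 12).
  Combine with x ≡ 7 (mod 14): gcd(12, 14) = 2; 7 - 11 = -4, which IS divisible by 2, so compatible.
    Write x = 11 + 12·t and substitute into x ≡ 7 (mod 14): 12·t ≡ 7 − 11 = -4 (mod 14).
    Divide the congruence (and modulus) by g = 2: 6·t ≡ -2 (mod 7).
    Reduce coefficients mod 7: 6·t ≡ 5 (mod 7).
    The inverse of 6 mod 7 is 6 (since 6·6 = 36 = 5·7 + 1), so t ≡ 6·5 = 30 ≡ 2 (mod 7).
    Then x = 11 + 12·2 = 35, valid modulo lcm(12, 14) = 84: x ≡ 35 (mod 84).
Verify: 35 mod 6 = 5, 35 mod 12 = 11, 35 mod 14 = 7.

x ≡ 35 (mod 84).


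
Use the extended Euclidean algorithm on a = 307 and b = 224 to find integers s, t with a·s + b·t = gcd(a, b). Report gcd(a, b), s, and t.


Euclidean algorithm on (307, 224) — divide until remainder is 0:
  307 = 1 · 224 + 83
  224 = 2 · 83 + 58
  83 = 1 · 58 + 25
  58 = 2 · 25 + 8
  25 = 3 · 8 + 1
  8 = 8 · 1 + 0
gcd(307, 224) = 1.
Track Bezout coefficients alongside the remainders: start with r₀ = 307 = a·1 + b·0 (s = 1, t = 0) and r₁ = 224 = a·0 + b·1 (s = 0, t = 1); each new remainder r_{k+1} = r_{k-1} − q_k·r_k inherits s_{k+1} = s_{k-1} − q_k·s_k, t_{k+1} = t_{k-1} − q_k·t_k, so r_k = a·s_k + b·t_k at every step:
  q = 1: r = 83, s = 1 − 1·0 = 1, t = 0 − 1·1 = -1  (check: 307·1 + 224·(-1) = 83)
  q = 2: r = 58, s = 0 − 2·1 = -2, t = 1 − 2·(-1) = 3  (check: 307·(-2) + 224·3 = 58)
  q = 1: r = 25, s = 1 − 1·(-2) = 3, t = -1 − 1·3 = -4  (check: 307·3 + 224·(-4) = 25)
  q = 2: r = 8, s = -2 − 2·3 = -8, t = 3 − 2·(-4) = 11  (check: 307·(-8) + 224·11 = 8)
  q = 3: r = 1, s = 3 − 3·(-8) = 27, t = -4 − 3·11 = -37  (check: 307·27 + 224·(-37) = 1)
The row with r = 1 (the gcd) gives the Bezout coefficients s = 27, t = -37.
Result: 307 · (27) + 224 · (-37) = 1.

gcd(307, 224) = 1; s = 27, t = -37 (check: 307·27 + 224·(-37) = 1).


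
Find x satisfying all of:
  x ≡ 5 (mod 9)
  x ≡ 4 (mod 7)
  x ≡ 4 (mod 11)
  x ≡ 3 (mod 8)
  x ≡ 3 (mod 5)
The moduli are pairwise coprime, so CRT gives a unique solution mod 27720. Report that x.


Product of moduli M = 9 · 7 · 11 · 8 · 5 = 27720.
Merge one congruence at a time:
  Start: x ≡ 5 (mod 9).
  Combine with x ≡ 4 (mod 7); new modulus lcm = 63.
    Write x = 5 + 9·t and substitute into x ≡ 4 (mod 7): 9·t ≡ 4 − 5 = -1 (mod 7).
    Reduce coefficients mod 7: 2·t ≡ 6 (mod 7).
    The inverse of 2 mod 7 is 4 (since 2·4 = 8 = 1·7 + 1), so t ≡ 4·6 = 24 ≡ 3 (mod 7).
    Then x = 5 + 9·3 = 32, valid modulo lcm(9, 7) = 63: x ≡ 32 (mod 63).
  Combine with x ≡ 4 (mod 11); new modulus lcm = 693.
    Write x = 32 + 63·t and substitute into x ≡ 4 (mod 11): 63·t ≡ 4 − 32 = -28 (mod 11).
    Reduce coefficients mod 11: 8·t ≡ 5 (mod 11).
    The inverse of 8 mod 11 is 7 (since 8·7 = 56 = 5·11 + 1), so t ≡ 7·5 = 35 ≡ 2 (mod 11).
    Then x = 32 + 63·2 = 158, valid modulo lcm(63, 11) = 693: x ≡ 158 (mod 693).
  Combine with x ≡ 3 (mod 8); new modulus lcm = 5544.
    Write x = 158 + 693·t and substitute into x ≡ 3 (mod 8): 693·t ≡ 3 − 158 = -155 (mod 8).
    Reduce coefficients mod 8: 5·t ≡ 5 (mod 8).
    The inverse of 5 mod 8 is 5 (since 5·5 = 25 = 3·8 + 1), so t ≡ 5·5 = 25 ≡ 1 (mod 8).
    Then x = 158 + 693·1 = 851, valid modulo lcm(693, 8) = 5544: x ≡ 851 (mod 5544).
  Combine with x ≡ 3 (mod 5); new modulus lcm = 27720.
    Write x = 851 + 5544·t and substitute into x ≡ 3 (mod 5): 5544·t ≡ 3 − 851 = -848 (mod 5).
    Reduce coefficients mod 5: 4·t ≡ 2 (mod 5).
    The inverse of 4 mod 5 is 4 (since 4·4 = 16 = 3·5 + 1), so t ≡ 4·2 = 8 ≡ 3 (mod 5).
    Then x = 851 + 5544·3 = 17483, valid modulo lcm(5544, 5) = 27720: x ≡ 17483 (mod 27720).
Verify against each original: 17483 mod 9 = 5, 17483 mod 7 = 4, 17483 mod 11 = 4, 17483 mod 8 = 3, 17483 mod 5 = 3.

x ≡ 17483 (mod 27720).


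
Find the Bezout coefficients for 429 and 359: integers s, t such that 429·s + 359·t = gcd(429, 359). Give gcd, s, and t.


Euclidean algorithm on (429, 359) — divide until remainder is 0:
  429 = 1 · 359 + 70
  359 = 5 · 70 + 9
  70 = 7 · 9 + 7
  9 = 1 · 7 + 2
  7 = 3 · 2 + 1
  2 = 2 · 1 + 0
gcd(429, 359) = 1.
Track Bezout coefficients alongside the remainders: start with r₀ = 429 = a·1 + b·0 (s = 1, t = 0) and r₁ = 359 = a·0 + b·1 (s = 0, t = 1); each new remainder r_{k+1} = r_{k-1} − q_k·r_k inherits s_{k+1} = s_{k-1} − q_k·s_k, t_{k+1} = t_{k-1} − q_k·t_k, so r_k = a·s_k + b·t_k at every step:
  q = 1: r = 70, s = 1 − 1·0 = 1, t = 0 − 1·1 = -1  (check: 429·1 + 359·(-1) = 70)
  q = 5: r = 9, s = 0 − 5·1 = -5, t = 1 − 5·(-1) = 6  (check: 429·(-5) + 359·6 = 9)
  q = 7: r = 7, s = 1 − 7·(-5) = 36, t = -1 − 7·6 = -43  (check: 429·36 + 359·(-43) = 7)
  q = 1: r = 2, s = -5 − 1·36 = -41, t = 6 − 1·(-43) = 49  (check: 429·(-41) + 359·49 = 2)
  q = 3: r = 1, s = 36 − 3·(-41) = 159, t = -43 − 3·49 = -190  (check: 429·159 + 359·(-190) = 1)
The row with r = 1 (the gcd) gives the Bezout coefficients s = 159, t = -190.
Result: 429 · (159) + 359 · (-190) = 1.

gcd(429, 359) = 1; s = 159, t = -190 (check: 429·159 + 359·(-190) = 1).


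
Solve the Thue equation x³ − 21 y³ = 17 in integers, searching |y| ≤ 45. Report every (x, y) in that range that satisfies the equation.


The equation is x³ - 21y³ = 17. For fixed y, x³ = 21·y³ + 17, so a solution requires the RHS to be a perfect cube.
Strategy: iterate y from -45 to 45, compute RHS = 21·y³ + 17, and check whether it is a (positive or negative) perfect cube.
Check small values of y:
  y = 0: RHS = 17 is not a perfect cube.
  y = 1: RHS = 38 is not a perfect cube.
  y = -1: RHS = -4 is not a perfect cube.
  y = 2: RHS = 185 is not a perfect cube.
  y = -2: RHS = -151 is not a perfect cube.
  y = 3: RHS = 584 is not a perfect cube.
  y = -3: RHS = -550 is not a perfect cube.
Continuing the search up to |y| = 45 finds no solutions either.
No (x, y) in the scanned range satisfies the equation.

No integer solutions with |y| ≤ 45.


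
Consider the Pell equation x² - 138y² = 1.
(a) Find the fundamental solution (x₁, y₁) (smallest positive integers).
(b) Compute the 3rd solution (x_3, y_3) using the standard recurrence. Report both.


Step 1: Find the fundamental solution (x₁, y₁) of x² - 138y² = 1.
  Expand √138 as a continued fraction. a₀ = ⌊√138⌋ = 11; iterate m_{k+1} = d_k·a_k − m_k, d_{k+1} = (138 − m_{k+1}²)/d_k, a_{k+1} = ⌊(a₀ + m_{k+1})/d_{k+1}⌋ (starting m₀ = 0, d₀ = 1), with convergents p_k = a_k·p_{k-1} + p_{k-2}, q_k = a_k·q_{k-1} + q_{k-2} (p₋₁ = 1, q₋₁ = 0):
  k = 0: a₀ = 11; p₀/q₀ = 11/1; p₀² − 138·q₀² = 121 − 138 = -17.
  k = 1: m = 11, d = 17, a = ⌊(11 + 11)/17⌋ = 1; p/q = (1·11 + 1)/(1·1 + 0) = 12/1; p² − 138·q² = 144 − 138 = 6.
  k = 2: m = 6, d = 6, a = ⌊(11 + 6)/6⌋ = 2; p/q = (2·12 + 11)/(2·1 + 1) = 35/3; p² − 138·q² = 1225 − 1242 = -17.
  k = 3: m = 6, d = 17, a = ⌊(11 + 6)/17⌋ = 1; p/q = (1·35 + 12)/(1·3 + 1) = 47/4; p² − 138·q² = 2209 − 2208 = 1.
  The first convergent with p² − 138·q² = 1 gives the fundamental solution (x₁, y₁) = (47, 4).
Step 2: Apply the recurrence (x_{n+1}, y_{n+1}) = (x₁x_n + 138y₁y_n, x₁y_n + y₁x_n) repeatedly.
  From (x_1, y_1) = (47, 4): x_2 = 47·47 + 138·4·4 = 4417; y_2 = 47·4 + 4·47 = 376.
  From (x_2, y_2) = (4417, 376): x_3 = 47·4417 + 138·4·376 = 415151; y_3 = 47·376 + 4·4417 = 35340.
Step 3: Verify x_3² - 138·y_3² = 172350352801 - 172350352800 = 1 (should be 1). ✓

(x_1, y_1) = (47, 4); (x_3, y_3) = (415151, 35340).


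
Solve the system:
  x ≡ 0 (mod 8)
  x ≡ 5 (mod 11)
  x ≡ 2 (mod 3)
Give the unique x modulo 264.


Moduli 8, 11, 3 are pairwise coprime; by CRT there is a unique solution modulo M = 8 · 11 · 3 = 264.
Solve pairwise, accumulating the modulus:
  Start with x ≡ 0 (mod 8).
  Combine with x ≡ 5 (mod 11): since gcd(8, 11) = 1, we get a unique residue mod 88.
    Write x = 0 + 8·t and substitute into x ≡ 5 (mod 11): 8·t ≡ 5 − 0 = 5 (mod 11).
    The inverse of 8 mod 11 is 7 (since 8·7 = 56 = 5·11 + 1), so t ≡ 7·5 = 35 ≡ 2 (mod 11).
    Then x = 0 + 8·2 = 16, valid modulo lcm(8, 11) = 88: x ≡ 16 (mod 88).
  Combine with x ≡ 2 (mod 3): since gcd(88, 3) = 1, we get a unique residue mod 264.
    Write x = 16 + 88·t and substitute into x ≡ 2 (mod 3): 88·t ≡ 2 − 16 = -14 (mod 3).
    Reduce coefficients mod 3: 1·t ≡ 1 (mod 3).
    So t ≡ 1 (mod 3).
    Then x = 16 + 88·1 = 104, valid modulo lcm(88, 3) = 264: x ≡ 104 (mod 264).
Verify: 104 mod 8 = 0 ✓, 104 mod 11 = 5 ✓, 104 mod 3 = 2 ✓.

x ≡ 104 (mod 264).


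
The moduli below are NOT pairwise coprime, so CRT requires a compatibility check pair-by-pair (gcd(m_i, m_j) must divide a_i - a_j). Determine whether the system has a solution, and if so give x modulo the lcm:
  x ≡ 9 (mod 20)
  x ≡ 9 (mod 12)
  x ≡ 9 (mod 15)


Moduli 20, 12, 15 are not pairwise coprime, so CRT works modulo lcm(m_i) when all pairwise compatibility conditions hold.
Pairwise compatibility: gcd(m_i, m_j) must divide a_i - a_j for every pair.
Merge one congruence at a time:
  Start: x ≡ 9 (mod 20).
  Combine with x ≡ 9 (mod 12): gcd(20, 12) = 4; 9 - 9 = 0, which IS divisible by 4, so compatible.
    Write x = 9 + 20·t and substitute into x ≡ 9 (mod 12): 20·t ≡ 9 − 9 = 0 (mod 12).
    Divide the congruence (and modulus) by g = 4: 5·t ≡ 0 (mod 3).
    Reduce coefficients mod 3: 2·t ≡ 0 (mod 3).
    The inverse of 2 mod 3 is 2 (since 2·2 = 4 = 1·3 + 1), so t ≡ 2·0 = 0 ≡ 0 (mod 3).
    Then x = 9 + 20·0 = 9, valid modulo lcm(20, 12) = 60: x ≡ 9 (mod 60).
  Combine with x ≡ 9 (mod 15): gcd(60, 15) = 15; 9 - 9 = 0, which IS divisible by 15, so compatible.
    Write x = 9 + 60·t and substitute into x ≡ 9 (mod 15): 60·t ≡ 9 − 9 = 0 (mod 15).
    Divide the congruence (and modulus) by g = 15: 4·t ≡ 0 (mod 1).
    Modulo 1 every t works; take t = 0.
    Then x = 9 + 60·0 = 9, valid modulo lcm(60, 15) = 60: x ≡ 9 (mod 60).
Verify: 9 mod 20 = 9, 9 mod 12 = 9, 9 mod 15 = 9.

x ≡ 9 (mod 60).


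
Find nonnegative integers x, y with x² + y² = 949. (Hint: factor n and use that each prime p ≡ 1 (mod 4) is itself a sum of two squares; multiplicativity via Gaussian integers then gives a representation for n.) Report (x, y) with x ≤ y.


Step 1: Factor n = 949 = 13 · 73.
Step 2: Check the mod-4 condition on each prime factor: 13 ≡ 1 (mod 4), exponent 1; 73 ≡ 1 (mod 4), exponent 1.
All primes ≡ 3 (mod 4) appear to even exponent (or don't appear), so by the two-squares theorem n IS expressible as a sum of two squares.
Step 3: Build a representation. Here n = 13 · 73 is a product of primes ≡ 1 (mod 4). Each prime p ≡ 1 (mod 4) is itself a sum of two squares; find a² by testing p − a² for a perfect square:
  13: 13 − 1² = 12, 13 − 2² = 9 = 3² ⇒ 13 = 2² + 3².
  73: 73 − 1² = 72, 73 − 2² = 69, 73 − 3² = 64 = 8² ⇒ 73 = 3² + 8².
  Combine using the Brahmagupta–Fibonacci identity (a² + b²)(c² + d²) = (ac − bd)² + (ad + bc)² = (ac + bd)² + (ad − bc)²:
  13 · 73 = 949: from (2² + 3²)(3² + 8²), take (2·3 − 3·8, 2·8 + 3·3) = (6 − 24, 16 + 9) = (-18, 25); dropping signs (only squares matter) gives (18, 25); check 18² + 25² = 324 + 625 = 949 ✓.
Step 4: Order so x ≤ y and verify: 18² + 25² = 324 + 625 = 949 = n. ✓

n = 949 = 18² + 25² (one valid representation with x ≤ y).


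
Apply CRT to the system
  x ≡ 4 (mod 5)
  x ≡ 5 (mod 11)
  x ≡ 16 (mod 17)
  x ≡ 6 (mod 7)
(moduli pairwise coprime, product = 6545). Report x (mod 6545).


Product of moduli M = 5 · 11 · 17 · 7 = 6545.
Merge one congruence at a time:
  Start: x ≡ 4 (mod 5).
  Combine with x ≡ 5 (mod 11); new modulus lcm = 55.
    Write x = 4 + 5·t and substitute into x ≡ 5 (mod 11): 5·t ≡ 5 − 4 = 1 (mod 11).
    The inverse of 5 mod 11 is 9 (since 5·9 = 45 = 4·11 + 1), so t ≡ 9·1 = 9 ≡ 9 (mod 11).
    Then x = 4 + 5·9 = 49, valid modulo lcm(5, 11) = 55: x ≡ 49 (mod 55).
  Combine with x ≡ 16 (mod 17); new modulus lcm = 935.
    Write x = 49 + 55·t and substitute into x ≡ 16 (mod 17): 55·t ≡ 16 − 49 = -33 (mod 17).
    Reduce coefficients mod 17: 4·t ≡ 1 (mod 17).
    The inverse of 4 mod 17 is 13 (since 4·13 = 52 = 3·17 + 1), so t ≡ 13·1 = 13 ≡ 13 (mod 17).
    Then x = 49 + 55·13 = 764, valid modulo lcm(55, 17) = 935: x ≡ 764 (mod 935).
  Combine with x ≡ 6 (mod 7); new modulus lcm = 6545.
    Write x = 764 + 935·t and substitute into x ≡ 6 (mod 7): 935·t ≡ 6 − 764 = -758 (mod 7).
    Reduce coefficients mod 7: 4·t ≡ 5 (mod 7).
    The inverse of 4 mod 7 is 2 (since 4·2 = 8 = 1·7 + 1), so t ≡ 2·5 = 10 ≡ 3 (mod 7).
    Then x = 764 + 935·3 = 3569, valid modulo lcm(935, 7) = 6545: x ≡ 3569 (mod 6545).
Verify against each original: 3569 mod 5 = 4, 3569 mod 11 = 5, 3569 mod 17 = 16, 3569 mod 7 = 6.

x ≡ 3569 (mod 6545).


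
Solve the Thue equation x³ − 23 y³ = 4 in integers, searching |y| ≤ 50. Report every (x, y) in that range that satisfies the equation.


The equation is x³ - 23y³ = 4. For fixed y, x³ = 23·y³ + 4, so a solution requires the RHS to be a perfect cube.
Strategy: iterate y from -50 to 50, compute RHS = 23·y³ + 4, and check whether it is a (positive or negative) perfect cube.
Check small values of y:
  y = 0: RHS = 4 is not a perfect cube.
  y = 1: RHS = 27 = (3)³ ⇒ x = 3 works.
  y = -1: RHS = -19 is not a perfect cube.
  y = 2: RHS = 188 is not a perfect cube.
  y = -2: RHS = -180 is not a perfect cube.
  y = 3: RHS = 625 is not a perfect cube.
  y = -3: RHS = -617 is not a perfect cube.
Continuing the search up to |y| = 50 finds no further solutions beyond those listed.
Collected solutions: (3, 1).

Solutions (with |y| ≤ 50): (3, 1).


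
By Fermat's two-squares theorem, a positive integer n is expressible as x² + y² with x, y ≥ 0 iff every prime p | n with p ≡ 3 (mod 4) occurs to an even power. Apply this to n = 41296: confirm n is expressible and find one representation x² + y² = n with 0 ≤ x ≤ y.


Step 1: Factor n = 41296 = 2^4 · 29 · 89.
Step 2: Check the mod-4 condition on each prime factor: 2 = 2 (special); 29 ≡ 1 (mod 4), exponent 1; 89 ≡ 1 (mod 4), exponent 1.
All primes ≡ 3 (mod 4) appear to even exponent (or don't appear), so by the two-squares theorem n IS expressible as a sum of two squares.
Step 3: Build a representation. Group n = k² · m with k = 4 and m = 29 · 89 = 2581 (a product of primes ≡ 1 (mod 4)); a representation of m scales to one of n via (k·x)² + (k·y)² = k²(x² + y²). Each prime p ≡ 1 (mod 4) is itself a sum of two squares; find a² by testing p − a² for a perfect square:
  29: 29 − 1² = 28, 29 − 2² = 25 = 5² ⇒ 29 = 2² + 5².
  89: 89 − 1² = 88, 89 − 2² = 85, 89 − 3² = 80, 89 − 4² = 73, 89 − 5² = 64 = 8² ⇒ 89 = 5² + 8².
  Combine using the Brahmagupta–Fibonacci identity (a² + b²)(c² + d²) = (ac − bd)² + (ad + bc)² = (ac + bd)² + (ad − bc)²:
  29 · 89 = 2581: from (2² + 5²)(5² + 8²), take (2·5 − 5·8, 2·8 + 5·5) = (10 − 40, 16 + 25) = (-30, 41); dropping signs (only squares matter) gives (30, 41); check 30² + 41² = 900 + 1681 = 2581 ✓.
  Scale by k = 4: (4·30, 4·41) = (120, 164).
Step 4: Order so x ≤ y and verify: 120² + 164² = 14400 + 26896 = 41296 = n. ✓

n = 41296 = 120² + 164² (one valid representation with x ≤ y).


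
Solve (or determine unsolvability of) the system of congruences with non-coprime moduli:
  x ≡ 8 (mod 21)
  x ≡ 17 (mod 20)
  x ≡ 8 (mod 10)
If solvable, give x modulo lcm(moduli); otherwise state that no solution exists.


Moduli 21, 20, 10 are not pairwise coprime, so CRT works modulo lcm(m_i) when all pairwise compatibility conditions hold.
Pairwise compatibility: gcd(m_i, m_j) must divide a_i - a_j for every pair.
Merge one congruence at a time:
  Start: x ≡ 8 (mod 21).
  Combine with x ≡ 17 (mod 20): gcd(21, 20) = 1; 17 - 8 = 9, which IS divisible by 1, so compatible.
    Write x = 8 + 21·t and substitute into x ≡ 17 (mod 20): 21·t ≡ 17 − 8 = 9 (mod 20).
    Reduce coefficients mod 20: 1·t ≡ 9 (mod 20).
    So t ≡ 9 (mod 20).
    Then x = 8 + 21·9 = 197, valid modulo lcm(21, 20) = 420: x ≡ 197 (mod 420).
  Combine with x ≡ 8 (mod 10): gcd(420, 10) = 10, and 8 - 197 = -189 is NOT divisible by 10.
    ⇒ system is inconsistent (no integer solution).

No solution (the system is inconsistent).


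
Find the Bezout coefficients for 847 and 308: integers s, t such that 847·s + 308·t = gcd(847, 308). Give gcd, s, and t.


Euclidean algorithm on (847, 308) — divide until remainder is 0:
  847 = 2 · 308 + 231
  308 = 1 · 231 + 77
  231 = 3 · 77 + 0
gcd(847, 308) = 77.
Track Bezout coefficients alongside the remainders: start with r₀ = 847 = a·1 + b·0 (s = 1, t = 0) and r₁ = 308 = a·0 + b·1 (s = 0, t = 1); each new remainder r_{k+1} = r_{k-1} − q_k·r_k inherits s_{k+1} = s_{k-1} − q_k·s_k, t_{k+1} = t_{k-1} − q_k·t_k, so r_k = a·s_k + b·t_k at every step:
  q = 2: r = 231, s = 1 − 2·0 = 1, t = 0 − 2·1 = -2  (check: 847·1 + 308·(-2) = 231)
  q = 1: r = 77, s = 0 − 1·1 = -1, t = 1 − 1·(-2) = 3  (check: 847·(-1) + 308·3 = 77)
The row with r = 77 (the gcd) gives the Bezout coefficients s = -1, t = 3.
Result: 847 · (-1) + 308 · (3) = 77.

gcd(847, 308) = 77; s = -1, t = 3 (check: 847·(-1) + 308·3 = 77).


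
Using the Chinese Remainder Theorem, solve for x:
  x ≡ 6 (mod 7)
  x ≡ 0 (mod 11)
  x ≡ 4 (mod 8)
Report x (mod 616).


Moduli 7, 11, 8 are pairwise coprime; by CRT there is a unique solution modulo M = 7 · 11 · 8 = 616.
Solve pairwise, accumulating the modulus:
  Start with x ≡ 6 (mod 7).
  Combine with x ≡ 0 (mod 11): since gcd(7, 11) = 1, we get a unique residue mod 77.
    Write x = 6 + 7·t and substitute into x ≡ 0 (mod 11): 7·t ≡ 0 − 6 = -6 (mod 11).
    Reduce coefficients mod 11: 7·t ≡ 5 (mod 11).
    The inverse of 7 mod 11 is 8 (since 7·8 = 56 = 5·11 + 1), so t ≡ 8·5 = 40 ≡ 7 (mod 11).
    Then x = 6 + 7·7 = 55, valid modulo lcm(7, 11) = 77: x ≡ 55 (mod 77).
  Combine with x ≡ 4 (mod 8): since gcd(77, 8) = 1, we get a unique residue mod 616.
    Write x = 55 + 77·t and substitute into x ≡ 4 (mod 8): 77·t ≡ 4 − 55 = -51 (mod 8).
    Reduce coefficients mod 8: 5·t ≡ 5 (mod 8).
    The inverse of 5 mod 8 is 5 (since 5·5 = 25 = 3·8 + 1), so t ≡ 5·5 = 25 ≡ 1 (mod 8).
    Then x = 55 + 77·1 = 132, valid modulo lcm(77, 8) = 616: x ≡ 132 (mod 616).
Verify: 132 mod 7 = 6 ✓, 132 mod 11 = 0 ✓, 132 mod 8 = 4 ✓.

x ≡ 132 (mod 616).


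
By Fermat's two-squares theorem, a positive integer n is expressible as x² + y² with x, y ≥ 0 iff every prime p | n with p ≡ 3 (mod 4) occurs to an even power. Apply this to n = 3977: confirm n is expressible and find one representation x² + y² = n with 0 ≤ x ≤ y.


Step 1: Factor n = 3977 = 41 · 97.
Step 2: Check the mod-4 condition on each prime factor: 41 ≡ 1 (mod 4), exponent 1; 97 ≡ 1 (mod 4), exponent 1.
All primes ≡ 3 (mod 4) appear to even exponent (or don't appear), so by the two-squares theorem n IS expressible as a sum of two squares.
Step 3: Build a representation. Here n = 41 · 97 is a product of primes ≡ 1 (mod 4). Each prime p ≡ 1 (mod 4) is itself a sum of two squares; find a² by testing p − a² for a perfect square:
  41: 41 − 1² = 40, 41 − 2² = 37, 41 − 3² = 32, 41 − 4² = 25 = 5² ⇒ 41 = 4² + 5².
  97: 97 − 1² = 96, 97 − 2² = 93, 97 − 3² = 88, 97 − 4² = 81 = 9² ⇒ 97 = 4² + 9².
  Combine using the Brahmagupta–Fibonacci identity (a² + b²)(c² + d²) = (ac − bd)² + (ad + bc)² = (ac + bd)² + (ad − bc)²:
  41 · 97 = 3977: from (4² + 5²)(4² + 9²), take (4·4 − 5·9, 4·9 + 5·4) = (16 − 45, 36 + 20) = (-29, 56); dropping signs (only squares matter) gives (29, 56); check 29² + 56² = 841 + 3136 = 3977 ✓.
Step 4: Order so x ≤ y and verify: 29² + 56² = 841 + 3136 = 3977 = n. ✓

n = 3977 = 29² + 56² (one valid representation with x ≤ y).


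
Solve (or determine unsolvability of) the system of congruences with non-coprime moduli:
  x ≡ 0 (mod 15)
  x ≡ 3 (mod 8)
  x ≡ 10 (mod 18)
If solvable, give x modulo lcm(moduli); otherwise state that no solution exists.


Moduli 15, 8, 18 are not pairwise coprime, so CRT works modulo lcm(m_i) when all pairwise compatibility conditions hold.
Pairwise compatibility: gcd(m_i, m_j) must divide a_i - a_j for every pair.
Merge one congruence at a time:
  Start: x ≡ 0 (mod 15).
  Combine with x ≡ 3 (mod 8): gcd(15, 8) = 1; 3 - 0 = 3, which IS divisible by 1, so compatible.
    Write x = 0 + 15·t and substitute into x ≡ 3 (mod 8): 15·t ≡ 3 − 0 = 3 (mod 8).
    Reduce coefficients mod 8: 7·t ≡ 3 (mod 8).
    The inverse of 7 mod 8 is 7 (since 7·7 = 49 = 6·8 + 1), so t ≡ 7·3 = 21 ≡ 5 (mod 8).
    Then x = 0 + 15·5 = 75, valid modulo lcm(15, 8) = 120: x ≡ 75 (mod 120).
  Combine with x ≡ 10 (mod 18): gcd(120, 18) = 6, and 10 - 75 = -65 is NOT divisible by 6.
    ⇒ system is inconsistent (no integer solution).

No solution (the system is inconsistent).


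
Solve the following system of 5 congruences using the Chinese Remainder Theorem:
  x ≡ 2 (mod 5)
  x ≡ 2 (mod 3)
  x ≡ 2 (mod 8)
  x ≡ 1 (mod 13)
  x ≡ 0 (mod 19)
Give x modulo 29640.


Product of moduli M = 5 · 3 · 8 · 13 · 19 = 29640.
Merge one congruence at a time:
  Start: x ≡ 2 (mod 5).
  Combine with x ≡ 2 (mod 3); new modulus lcm = 15.
    Write x = 2 + 5·t and substitute into x ≡ 2 (mod 3): 5·t ≡ 2 − 2 = 0 (mod 3).
    Reduce coefficients mod 3: 2·t ≡ 0 (mod 3).
    The inverse of 2 mod 3 is 2 (since 2·2 = 4 = 1·3 + 1), so t ≡ 2·0 = 0 ≡ 0 (mod 3).
    Then x = 2 + 5·0 = 2, valid modulo lcm(5, 3) = 15: x ≡ 2 (mod 15).
  Combine with x ≡ 2 (mod 8); new modulus lcm = 120.
    Write x = 2 + 15·t and substitute into x ≡ 2 (mod 8): 15·t ≡ 2 − 2 = 0 (mod 8).
    Reduce coefficients mod 8: 7·t ≡ 0 (mod 8).
    The inverse of 7 mod 8 is 7 (since 7·7 = 49 = 6·8 + 1), so t ≡ 7·0 = 0 ≡ 0 (mod 8).
    Then x = 2 + 15·0 = 2, valid modulo lcm(15, 8) = 120: x ≡ 2 (mod 120).
  Combine with x ≡ 1 (mod 13); new modulus lcm = 1560.
    Write x = 2 + 120·t and substitute into x ≡ 1 (mod 13): 120·t ≡ 1 − 2 = -1 (mod 13).
    Reduce coefficients mod 13: 3·t ≡ 12 (mod 13).
    The inverse of 3 mod 13 is 9 (since 3·9 = 27 = 2·13 + 1), so t ≡ 9·12 = 108 ≡ 4 (mod 13).
    Then x = 2 + 120·4 = 482, valid modulo lcm(120, 13) = 1560: x ≡ 482 (mod 1560).
  Combine with x ≡ 0 (mod 19); new modulus lcm = 29640.
    Write x = 482 + 1560·t and substitute into x ≡ 0 (mod 19): 1560·t ≡ 0 − 482 = -482 (mod 19).
    Reduce coefficients mod 19: 2·t ≡ 12 (mod 19).
    The inverse of 2 mod 19 is 10 (since 2·10 = 20 = 1·19 + 1), so t ≡ 10·12 = 120 ≡ 6 (mod 19).
    Then x = 482 + 1560·6 = 9842, valid modulo lcm(1560, 19) = 29640: x ≡ 9842 (mod 29640).
Verify against each original: 9842 mod 5 = 2, 9842 mod 3 = 2, 9842 mod 8 = 2, 9842 mod 13 = 1, 9842 mod 19 = 0.

x ≡ 9842 (mod 29640).


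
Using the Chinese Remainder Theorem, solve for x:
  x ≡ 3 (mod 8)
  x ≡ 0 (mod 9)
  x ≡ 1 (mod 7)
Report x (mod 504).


Moduli 8, 9, 7 are pairwise coprime; by CRT there is a unique solution modulo M = 8 · 9 · 7 = 504.
Solve pairwise, accumulating the modulus:
  Start with x ≡ 3 (mod 8).
  Combine with x ≡ 0 (mod 9): since gcd(8, 9) = 1, we get a unique residue mod 72.
    Write x = 3 + 8·t and substitute into x ≡ 0 (mod 9): 8·t ≡ 0 − 3 = -3 (mod 9).
    Reduce coefficients mod 9: 8·t ≡ 6 (mod 9).
    The inverse of 8 mod 9 is 8 (since 8·8 = 64 = 7·9 + 1), so t ≡ 8·6 = 48 ≡ 3 (mod 9).
    Then x = 3 + 8·3 = 27, valid modulo lcm(8, 9) = 72: x ≡ 27 (mod 72).
  Combine with x ≡ 1 (mod 7): since gcd(72, 7) = 1, we get a unique residue mod 504.
    Write x = 27 + 72·t and substitute into x ≡ 1 (mod 7): 72·t ≡ 1 − 27 = -26 (mod 7).
    Reduce coefficients mod 7: 2·t ≡ 2 (mod 7).
    The inverse of 2 mod 7 is 4 (since 2·4 = 8 = 1·7 + 1), so t ≡ 4·2 = 8 ≡ 1 (mod 7).
    Then x = 27 + 72·1 = 99, valid modulo lcm(72, 7) = 504: x ≡ 99 (mod 504).
Verify: 99 mod 8 = 3 ✓, 99 mod 9 = 0 ✓, 99 mod 7 = 1 ✓.

x ≡ 99 (mod 504).


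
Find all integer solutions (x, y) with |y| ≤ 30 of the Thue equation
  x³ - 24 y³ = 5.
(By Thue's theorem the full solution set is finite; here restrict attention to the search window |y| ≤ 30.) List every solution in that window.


The equation is x³ - 24y³ = 5. For fixed y, x³ = 24·y³ + 5, so a solution requires the RHS to be a perfect cube.
Strategy: iterate y from -30 to 30, compute RHS = 24·y³ + 5, and check whether it is a (positive or negative) perfect cube.
Check small values of y:
  y = 0: RHS = 5 is not a perfect cube.
  y = 1: RHS = 29 is not a perfect cube.
  y = -1: RHS = -19 is not a perfect cube.
  y = 2: RHS = 197 is not a perfect cube.
  y = -2: RHS = -187 is not a perfect cube.
  y = 3: RHS = 653 is not a perfect cube.
  y = -3: RHS = -643 is not a perfect cube.
Continuing the search up to |y| = 30 finds no solutions either.
No (x, y) in the scanned range satisfies the equation.

No integer solutions with |y| ≤ 30.


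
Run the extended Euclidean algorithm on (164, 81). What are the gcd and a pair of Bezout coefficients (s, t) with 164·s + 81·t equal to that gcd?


Euclidean algorithm on (164, 81) — divide until remainder is 0:
  164 = 2 · 81 + 2
  81 = 40 · 2 + 1
  2 = 2 · 1 + 0
gcd(164, 81) = 1.
Track Bezout coefficients alongside the remainders: start with r₀ = 164 = a·1 + b·0 (s = 1, t = 0) and r₁ = 81 = a·0 + b·1 (s = 0, t = 1); each new remainder r_{k+1} = r_{k-1} − q_k·r_k inherits s_{k+1} = s_{k-1} − q_k·s_k, t_{k+1} = t_{k-1} − q_k·t_k, so r_k = a·s_k + b·t_k at every step:
  q = 2: r = 2, s = 1 − 2·0 = 1, t = 0 − 2·1 = -2  (check: 164·1 + 81·(-2) = 2)
  q = 40: r = 1, s = 0 − 40·1 = -40, t = 1 − 40·(-2) = 81  (check: 164·(-40) + 81·81 = 1)
The row with r = 1 (the gcd) gives the Bezout coefficients s = -40, t = 81.
Result: 164 · (-40) + 81 · (81) = 1.

gcd(164, 81) = 1; s = -40, t = 81 (check: 164·(-40) + 81·81 = 1).


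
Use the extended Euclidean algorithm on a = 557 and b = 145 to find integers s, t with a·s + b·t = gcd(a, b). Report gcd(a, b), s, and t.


Euclidean algorithm on (557, 145) — divide until remainder is 0:
  557 = 3 · 145 + 122
  145 = 1 · 122 + 23
  122 = 5 · 23 + 7
  23 = 3 · 7 + 2
  7 = 3 · 2 + 1
  2 = 2 · 1 + 0
gcd(557, 145) = 1.
Track Bezout coefficients alongside the remainders: start with r₀ = 557 = a·1 + b·0 (s = 1, t = 0) and r₁ = 145 = a·0 + b·1 (s = 0, t = 1); each new remainder r_{k+1} = r_{k-1} − q_k·r_k inherits s_{k+1} = s_{k-1} − q_k·s_k, t_{k+1} = t_{k-1} − q_k·t_k, so r_k = a·s_k + b·t_k at every step:
  q = 3: r = 122, s = 1 − 3·0 = 1, t = 0 − 3·1 = -3  (check: 557·1 + 145·(-3) = 122)
  q = 1: r = 23, s = 0 − 1·1 = -1, t = 1 − 1·(-3) = 4  (check: 557·(-1) + 145·4 = 23)
  q = 5: r = 7, s = 1 − 5·(-1) = 6, t = -3 − 5·4 = -23  (check: 557·6 + 145·(-23) = 7)
  q = 3: r = 2, s = -1 − 3·6 = -19, t = 4 − 3·(-23) = 73  (check: 557·(-19) + 145·73 = 2)
  q = 3: r = 1, s = 6 − 3·(-19) = 63, t = -23 − 3·73 = -242  (check: 557·63 + 145·(-242) = 1)
The row with r = 1 (the gcd) gives the Bezout coefficients s = 63, t = -242.
Result: 557 · (63) + 145 · (-242) = 1.

gcd(557, 145) = 1; s = 63, t = -242 (check: 557·63 + 145·(-242) = 1).


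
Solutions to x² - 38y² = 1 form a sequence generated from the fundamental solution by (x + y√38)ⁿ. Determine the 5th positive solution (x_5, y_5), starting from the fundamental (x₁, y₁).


Step 1: Find the fundamental solution (x₁, y₁) of x² - 38y² = 1.
  Expand √38 as a continued fraction. a₀ = ⌊√38⌋ = 6; iterate m_{k+1} = d_k·a_k − m_k, d_{k+1} = (38 − m_{k+1}²)/d_k, a_{k+1} = ⌊(a₀ + m_{k+1})/d_{k+1}⌋ (starting m₀ = 0, d₀ = 1), with convergents p_k = a_k·p_{k-1} + p_{k-2}, q_k = a_k·q_{k-1} + q_{k-2} (p₋₁ = 1, q₋₁ = 0):
  k = 0: a₀ = 6; p₀/q₀ = 6/1; p₀² − 38·q₀² = 36 − 38 = -2.
  k = 1: m = 6, d = 2, a = ⌊(6 + 6)/2⌋ = 6; p/q = (6·6 + 1)/(6·1 + 0) = 37/6; p² − 38·q² = 1369 − 1368 = 1.
  The first convergent with p² − 38·q² = 1 gives the fundamental solution (x₁, y₁) = (37, 6).
Step 2: Apply the recurrence (x_{n+1}, y_{n+1}) = (x₁x_n + 38y₁y_n, x₁y_n + y₁x_n) repeatedly.
  From (x_1, y_1) = (37, 6): x_2 = 37·37 + 38·6·6 = 2737; y_2 = 37·6 + 6·37 = 444.
  From (x_2, y_2) = (2737, 444): x_3 = 37·2737 + 38·6·444 = 202501; y_3 = 37·444 + 6·2737 = 32850.
  From (x_3, y_3) = (202501, 32850): x_4 = 37·202501 + 38·6·32850 = 14982337; y_4 = 37·32850 + 6·202501 = 2430456.
  From (x_4, y_4) = (14982337, 2430456): x_5 = 37·14982337 + 38·6·2430456 = 1108490437; y_5 = 37·2430456 + 6·14982337 = 179820894.
Step 3: Verify x_5² - 38·y_5² = 1228751048920450969 - 1228751048920450968 = 1 (should be 1). ✓

(x_1, y_1) = (37, 6); (x_5, y_5) = (1108490437, 179820894).
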